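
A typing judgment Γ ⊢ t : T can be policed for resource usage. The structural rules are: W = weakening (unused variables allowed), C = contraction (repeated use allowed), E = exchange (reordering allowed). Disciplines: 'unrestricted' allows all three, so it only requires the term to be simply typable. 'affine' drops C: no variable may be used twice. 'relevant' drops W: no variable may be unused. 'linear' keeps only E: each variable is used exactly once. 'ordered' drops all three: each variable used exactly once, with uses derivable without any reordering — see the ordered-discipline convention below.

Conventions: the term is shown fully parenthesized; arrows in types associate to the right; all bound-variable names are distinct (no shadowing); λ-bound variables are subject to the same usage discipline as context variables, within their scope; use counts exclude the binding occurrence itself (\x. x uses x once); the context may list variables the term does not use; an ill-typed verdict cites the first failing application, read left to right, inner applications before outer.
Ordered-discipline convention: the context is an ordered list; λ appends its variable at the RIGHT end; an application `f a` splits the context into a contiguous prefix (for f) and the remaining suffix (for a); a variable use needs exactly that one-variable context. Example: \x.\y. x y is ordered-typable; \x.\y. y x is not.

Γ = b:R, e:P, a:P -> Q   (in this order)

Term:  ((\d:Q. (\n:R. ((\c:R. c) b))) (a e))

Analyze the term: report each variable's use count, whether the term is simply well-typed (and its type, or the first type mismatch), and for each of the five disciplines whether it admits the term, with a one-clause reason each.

counts: b: 1, e: 1, a: 1, d (bound): 0, n (bound): 0, c (bound): 1
order of uses: c, b, a, e
typing: well-typed — term : R -> R
ordered: ✗, d, n left unused
linear: ✗, d, n left unused
affine: ✓, b, e, a, d, n, c: no repeats, contraction unneeded
relevant: ✗, d, n left unused
unrestricted: ✓, type-checks (R -> R) and nothing is barred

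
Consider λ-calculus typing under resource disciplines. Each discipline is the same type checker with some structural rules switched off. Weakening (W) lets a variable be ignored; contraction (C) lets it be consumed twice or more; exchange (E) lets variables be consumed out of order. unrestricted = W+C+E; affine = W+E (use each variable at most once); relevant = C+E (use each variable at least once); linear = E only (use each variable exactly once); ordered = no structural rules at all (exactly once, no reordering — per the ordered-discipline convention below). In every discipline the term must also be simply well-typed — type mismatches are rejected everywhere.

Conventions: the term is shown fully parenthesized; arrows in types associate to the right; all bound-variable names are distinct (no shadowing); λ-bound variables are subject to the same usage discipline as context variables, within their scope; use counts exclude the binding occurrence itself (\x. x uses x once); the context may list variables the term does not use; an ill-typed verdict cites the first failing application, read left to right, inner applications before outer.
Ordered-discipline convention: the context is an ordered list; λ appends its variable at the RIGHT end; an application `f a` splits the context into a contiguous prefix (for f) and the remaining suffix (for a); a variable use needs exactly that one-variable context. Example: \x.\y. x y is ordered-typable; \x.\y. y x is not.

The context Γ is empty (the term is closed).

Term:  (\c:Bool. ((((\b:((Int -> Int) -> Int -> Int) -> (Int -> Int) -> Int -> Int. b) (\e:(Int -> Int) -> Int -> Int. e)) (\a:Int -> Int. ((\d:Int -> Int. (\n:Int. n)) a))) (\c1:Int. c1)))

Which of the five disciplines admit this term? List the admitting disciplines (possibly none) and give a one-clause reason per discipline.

accepted by: affine, unrestricted
use counts: c (bound): 0, b (bound): 1, e (bound): 1, a (bound): 1, d (bound): 0, n (bound): 1, c1 (bound): 1
use order (left to right): b, e, n, a, c1
typing: well-typed at Bool -> Int -> Int
ordered ✗ (c, d never used (weakening))
linear ✗ (c, d never used (weakening))
affine ✓ (none of c, b, e, a, d, n, c1 used more than once)
relevant ✗ (c, d never used (weakening))
unrestricted ✓ (typability at Bool -> Int -> Int is all that's needed)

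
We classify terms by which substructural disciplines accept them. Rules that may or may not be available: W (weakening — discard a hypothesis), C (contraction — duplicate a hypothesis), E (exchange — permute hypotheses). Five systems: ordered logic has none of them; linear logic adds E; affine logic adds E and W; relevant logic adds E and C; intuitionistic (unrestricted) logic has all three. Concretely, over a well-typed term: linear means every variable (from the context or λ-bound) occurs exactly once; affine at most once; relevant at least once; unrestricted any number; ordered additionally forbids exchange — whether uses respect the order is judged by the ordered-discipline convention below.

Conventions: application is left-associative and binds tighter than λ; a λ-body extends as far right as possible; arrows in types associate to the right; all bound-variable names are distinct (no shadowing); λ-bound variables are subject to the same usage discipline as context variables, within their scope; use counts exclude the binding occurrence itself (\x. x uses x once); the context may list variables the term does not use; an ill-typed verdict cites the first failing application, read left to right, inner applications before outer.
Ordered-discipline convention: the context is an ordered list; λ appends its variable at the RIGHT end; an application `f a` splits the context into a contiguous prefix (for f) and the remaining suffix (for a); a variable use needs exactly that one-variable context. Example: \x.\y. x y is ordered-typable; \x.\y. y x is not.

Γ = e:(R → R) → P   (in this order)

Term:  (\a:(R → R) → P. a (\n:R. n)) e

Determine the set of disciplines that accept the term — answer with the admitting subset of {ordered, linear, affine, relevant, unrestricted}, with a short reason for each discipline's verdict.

admitted by: ordered, linear, affine, relevant, unrestricted
counts: e=1, a (λ-bound)=1, n (λ-bound)=1
uses in reading order: a, n, e
typing: well-typed — term : P
ordered: ✓, e, a, n once each; derivable with no W/C/E
linear: ✓, exactly-once usage across e, a, n
affine: ✓, none of e, a, n used more than once
relevant: ✓, every one of e, a, n appears
unrestricted: ✓, simply typable at P; W, C, E all held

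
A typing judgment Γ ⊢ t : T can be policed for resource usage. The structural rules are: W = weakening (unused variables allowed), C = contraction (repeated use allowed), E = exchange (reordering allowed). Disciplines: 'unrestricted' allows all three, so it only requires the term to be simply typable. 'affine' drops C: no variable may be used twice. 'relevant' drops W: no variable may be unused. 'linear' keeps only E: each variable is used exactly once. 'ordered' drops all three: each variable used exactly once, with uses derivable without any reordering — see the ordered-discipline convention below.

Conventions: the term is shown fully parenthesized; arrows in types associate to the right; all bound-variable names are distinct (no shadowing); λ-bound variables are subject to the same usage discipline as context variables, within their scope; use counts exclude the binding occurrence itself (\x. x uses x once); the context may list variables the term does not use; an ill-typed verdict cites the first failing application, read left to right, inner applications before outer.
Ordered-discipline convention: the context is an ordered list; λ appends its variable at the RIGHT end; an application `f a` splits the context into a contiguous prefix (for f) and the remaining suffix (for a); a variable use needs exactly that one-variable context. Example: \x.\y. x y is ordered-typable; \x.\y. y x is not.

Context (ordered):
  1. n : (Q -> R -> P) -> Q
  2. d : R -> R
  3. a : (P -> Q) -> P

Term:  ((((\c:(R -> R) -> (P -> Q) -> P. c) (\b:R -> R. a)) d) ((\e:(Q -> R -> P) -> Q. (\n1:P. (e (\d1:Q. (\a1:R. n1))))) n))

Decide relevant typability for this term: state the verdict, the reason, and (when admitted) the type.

no — unused: b, d1, a1 — weakening required
counts: n: 1×, d: 1×, a: 1×, c (bound): 1×, b (bound): 0×, e (bound): 1×, n1 (bound): 1×, d1 (bound): 0×, a1 (bound): 0×
order of uses: c, a, d, e, n1, n
typing: well-typed — term : P
all disciplines: ordered ✗ | linear ✗ | affine ✓ | relevant ✗ | unrestricted ✓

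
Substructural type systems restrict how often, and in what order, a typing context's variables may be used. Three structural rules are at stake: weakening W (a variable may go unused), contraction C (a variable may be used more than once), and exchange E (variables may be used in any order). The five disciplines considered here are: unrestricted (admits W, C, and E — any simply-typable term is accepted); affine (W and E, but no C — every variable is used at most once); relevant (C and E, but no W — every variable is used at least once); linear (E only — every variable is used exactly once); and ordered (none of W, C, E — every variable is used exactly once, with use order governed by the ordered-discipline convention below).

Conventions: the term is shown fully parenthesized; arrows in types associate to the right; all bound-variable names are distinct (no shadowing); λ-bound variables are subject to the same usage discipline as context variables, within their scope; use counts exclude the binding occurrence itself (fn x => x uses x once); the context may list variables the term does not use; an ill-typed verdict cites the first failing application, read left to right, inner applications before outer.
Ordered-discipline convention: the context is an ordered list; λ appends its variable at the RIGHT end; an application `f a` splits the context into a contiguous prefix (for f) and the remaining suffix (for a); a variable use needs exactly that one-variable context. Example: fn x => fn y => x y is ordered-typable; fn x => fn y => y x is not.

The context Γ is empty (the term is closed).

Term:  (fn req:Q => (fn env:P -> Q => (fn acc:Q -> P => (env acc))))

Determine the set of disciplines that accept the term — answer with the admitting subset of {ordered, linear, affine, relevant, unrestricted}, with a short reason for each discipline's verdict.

admitted by: none
variable uses: req (bound)=0, env (bound)=1, acc (bound)=1
uses in reading order: env, acc
typing: ill-typed: an application expects P but receives Q -> P
ordered ✗ (fails simple typing)
linear ✗ (a type mismatch blocks all five)
affine ✗ (the type mismatch rejects it)
relevant ✗ (not simply typable)
unrestricted ✗ (fails simple typing)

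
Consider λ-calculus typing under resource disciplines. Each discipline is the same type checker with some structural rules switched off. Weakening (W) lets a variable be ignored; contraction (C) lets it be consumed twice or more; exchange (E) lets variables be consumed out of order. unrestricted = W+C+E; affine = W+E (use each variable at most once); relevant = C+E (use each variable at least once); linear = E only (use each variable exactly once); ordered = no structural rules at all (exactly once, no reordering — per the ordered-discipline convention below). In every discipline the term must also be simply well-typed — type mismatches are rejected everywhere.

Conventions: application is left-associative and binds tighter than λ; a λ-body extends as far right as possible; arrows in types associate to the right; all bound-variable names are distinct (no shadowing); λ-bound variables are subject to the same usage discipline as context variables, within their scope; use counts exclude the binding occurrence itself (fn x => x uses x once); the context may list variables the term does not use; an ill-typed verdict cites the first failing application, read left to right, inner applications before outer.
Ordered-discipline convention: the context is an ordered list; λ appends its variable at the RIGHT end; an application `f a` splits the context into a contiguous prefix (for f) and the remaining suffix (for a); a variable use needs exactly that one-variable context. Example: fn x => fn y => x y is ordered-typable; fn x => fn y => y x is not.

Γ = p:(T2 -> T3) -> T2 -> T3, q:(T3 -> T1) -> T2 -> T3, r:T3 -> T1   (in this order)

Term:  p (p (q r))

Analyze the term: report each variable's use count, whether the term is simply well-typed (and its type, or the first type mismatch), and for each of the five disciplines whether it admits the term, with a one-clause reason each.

counts: p ×2; q ×1; r ×1
uses in reading order: p, p, q, r
typing: well-typed — term : T2 -> T3
ordered ✗ (uses contraction: p ×2)
linear ✗ (uses contraction: p ×2)
affine ✗ (uses contraction: p ×2)
relevant ✓ (p, q, r: all used, weakening unneeded)
unrestricted ✓ (well-typed at T2 -> T3; no restrictions here)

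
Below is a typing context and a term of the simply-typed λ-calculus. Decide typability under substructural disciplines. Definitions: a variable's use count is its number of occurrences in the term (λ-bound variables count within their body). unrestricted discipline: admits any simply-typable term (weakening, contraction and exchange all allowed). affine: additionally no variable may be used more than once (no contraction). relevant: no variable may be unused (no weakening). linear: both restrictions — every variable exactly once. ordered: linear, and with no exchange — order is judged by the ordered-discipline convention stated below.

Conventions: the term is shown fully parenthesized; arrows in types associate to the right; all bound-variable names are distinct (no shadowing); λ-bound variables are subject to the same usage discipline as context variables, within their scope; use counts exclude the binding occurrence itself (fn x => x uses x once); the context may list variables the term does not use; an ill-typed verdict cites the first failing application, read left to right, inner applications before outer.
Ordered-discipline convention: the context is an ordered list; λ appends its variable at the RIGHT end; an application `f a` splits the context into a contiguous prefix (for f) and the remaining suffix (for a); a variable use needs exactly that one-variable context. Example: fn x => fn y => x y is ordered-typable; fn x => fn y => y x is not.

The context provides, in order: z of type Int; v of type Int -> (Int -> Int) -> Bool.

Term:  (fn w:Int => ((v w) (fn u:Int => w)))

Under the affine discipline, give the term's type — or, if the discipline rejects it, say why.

not well-typed under affine — repeated use of w ×2
use counts: z: 0×; v: 1×; w [bound]: 2×; u [bound]: 0×
left-to-right use order: v, w, w
typing: well-typed at Int -> Bool
summary: ordered ✗; linear ✗; affine ✗; relevant ✗; unrestricted ✓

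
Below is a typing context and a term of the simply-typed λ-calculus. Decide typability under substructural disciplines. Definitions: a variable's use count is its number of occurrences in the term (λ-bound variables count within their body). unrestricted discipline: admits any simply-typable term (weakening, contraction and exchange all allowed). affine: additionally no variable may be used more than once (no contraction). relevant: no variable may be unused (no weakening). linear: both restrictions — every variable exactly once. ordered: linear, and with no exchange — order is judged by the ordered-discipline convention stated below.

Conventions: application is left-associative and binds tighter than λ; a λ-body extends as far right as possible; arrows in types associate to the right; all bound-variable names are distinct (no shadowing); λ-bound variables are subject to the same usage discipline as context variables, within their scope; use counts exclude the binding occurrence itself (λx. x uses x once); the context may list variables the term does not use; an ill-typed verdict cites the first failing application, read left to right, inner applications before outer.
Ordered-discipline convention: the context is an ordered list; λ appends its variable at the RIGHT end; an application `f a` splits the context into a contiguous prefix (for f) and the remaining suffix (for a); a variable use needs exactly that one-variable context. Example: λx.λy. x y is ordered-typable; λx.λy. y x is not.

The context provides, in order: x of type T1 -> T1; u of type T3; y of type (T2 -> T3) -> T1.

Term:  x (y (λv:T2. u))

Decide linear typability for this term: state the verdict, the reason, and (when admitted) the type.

no — v never used (weakening)
usage: x: 1×, u: 1×, y: 1×, v (bound): 0×
use order (left to right): x, y, u
typing: well-typed at T1
summary: ordered ✗ | linear ✗ | affine ✓ | relevant ✗ | unrestricted ✓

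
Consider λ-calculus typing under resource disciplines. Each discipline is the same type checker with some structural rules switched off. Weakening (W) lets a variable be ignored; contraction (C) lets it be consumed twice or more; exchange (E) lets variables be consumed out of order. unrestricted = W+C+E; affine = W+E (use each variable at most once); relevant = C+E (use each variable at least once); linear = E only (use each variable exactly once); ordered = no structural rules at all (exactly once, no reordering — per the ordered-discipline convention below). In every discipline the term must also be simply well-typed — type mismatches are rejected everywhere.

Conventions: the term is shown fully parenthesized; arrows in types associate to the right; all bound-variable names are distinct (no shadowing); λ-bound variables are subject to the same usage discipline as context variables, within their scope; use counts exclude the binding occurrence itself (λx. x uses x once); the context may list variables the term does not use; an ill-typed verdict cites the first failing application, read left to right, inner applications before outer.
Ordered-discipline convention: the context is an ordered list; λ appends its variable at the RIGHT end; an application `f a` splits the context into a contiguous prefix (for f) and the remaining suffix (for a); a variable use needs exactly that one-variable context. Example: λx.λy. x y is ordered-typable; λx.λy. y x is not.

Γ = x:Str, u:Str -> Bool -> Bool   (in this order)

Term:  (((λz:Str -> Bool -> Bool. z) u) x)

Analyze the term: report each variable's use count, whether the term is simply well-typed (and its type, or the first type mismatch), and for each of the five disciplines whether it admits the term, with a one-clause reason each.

usage: x=1, u=1, z [bound]=1
left-to-right use order: z, u, x
typing: well-typed at Bool -> Bool
ordered ✗ (no ordered split (uses run z, u, x))
linear ✓ (x, u, z: one use apiece)
affine ✓ (x, u, z: no repeats, contraction unneeded)
relevant ✓ (none of x, u, z goes unused)
unrestricted ✓ (type-checks (Bool -> Bool) and nothing is barred)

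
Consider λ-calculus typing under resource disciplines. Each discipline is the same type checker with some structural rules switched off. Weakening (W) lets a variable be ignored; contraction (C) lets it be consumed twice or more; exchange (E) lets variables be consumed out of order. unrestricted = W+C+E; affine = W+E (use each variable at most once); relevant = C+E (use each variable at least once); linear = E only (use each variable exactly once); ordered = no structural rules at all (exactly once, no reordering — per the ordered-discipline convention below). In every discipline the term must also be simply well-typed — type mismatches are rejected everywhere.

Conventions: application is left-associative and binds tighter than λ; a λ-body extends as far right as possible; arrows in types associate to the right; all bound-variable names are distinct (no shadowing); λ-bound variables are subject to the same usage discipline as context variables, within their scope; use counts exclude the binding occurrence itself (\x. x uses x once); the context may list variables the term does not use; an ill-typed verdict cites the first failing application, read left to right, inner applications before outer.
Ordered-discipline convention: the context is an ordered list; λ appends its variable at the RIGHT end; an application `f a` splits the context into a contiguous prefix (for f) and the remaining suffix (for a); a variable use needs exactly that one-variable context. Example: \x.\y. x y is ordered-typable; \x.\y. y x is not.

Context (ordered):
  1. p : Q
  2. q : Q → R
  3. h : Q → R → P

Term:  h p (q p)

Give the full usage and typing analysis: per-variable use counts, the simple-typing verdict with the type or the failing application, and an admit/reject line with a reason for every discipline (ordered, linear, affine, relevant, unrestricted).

variable uses: p: 2; q: 1; h: 1
left-to-right use order: h, p, q, p
typing: ✓ — P
ordered: ✗ — p ×2 used more than once (contraction)
linear: ✗ — p ×2 used more than once (contraction)
affine: ✗ — p ×2 used more than once (contraction)
relevant: ✓ — at least one use each (p, q, h)
unrestricted: ✓ — type-checks (P) and nothing is barred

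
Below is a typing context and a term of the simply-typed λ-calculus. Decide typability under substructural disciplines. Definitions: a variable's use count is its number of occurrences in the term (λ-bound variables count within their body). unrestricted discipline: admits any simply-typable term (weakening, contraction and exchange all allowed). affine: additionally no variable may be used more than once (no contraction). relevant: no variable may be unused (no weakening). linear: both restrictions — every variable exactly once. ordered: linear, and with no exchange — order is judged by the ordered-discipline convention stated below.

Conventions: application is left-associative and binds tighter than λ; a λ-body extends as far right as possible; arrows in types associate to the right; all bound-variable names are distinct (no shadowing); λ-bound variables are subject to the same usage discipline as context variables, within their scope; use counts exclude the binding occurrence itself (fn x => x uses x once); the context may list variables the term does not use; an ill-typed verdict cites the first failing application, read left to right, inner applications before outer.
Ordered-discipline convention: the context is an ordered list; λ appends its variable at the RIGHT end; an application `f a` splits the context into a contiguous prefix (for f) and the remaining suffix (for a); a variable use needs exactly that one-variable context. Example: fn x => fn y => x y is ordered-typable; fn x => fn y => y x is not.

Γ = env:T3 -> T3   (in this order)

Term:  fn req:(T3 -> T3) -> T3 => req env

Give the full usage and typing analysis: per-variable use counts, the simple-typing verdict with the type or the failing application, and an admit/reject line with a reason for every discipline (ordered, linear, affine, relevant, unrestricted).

variable uses: env: 1, req [bound]: 1
use order (left to right): req, env
typing: well-typed at ((T3 -> T3) -> T3) -> T3
ordered ✗ (needs exchange: uses follow req, env)
linear ✓ (each of env, req used exactly once)
affine ✓ (at most one use each (env, req))
relevant ✓ (none of env, req goes unused)
unrestricted ✓ (simply typable at ((T3 -> T3) -> T3) -> T3; W, C, E all held)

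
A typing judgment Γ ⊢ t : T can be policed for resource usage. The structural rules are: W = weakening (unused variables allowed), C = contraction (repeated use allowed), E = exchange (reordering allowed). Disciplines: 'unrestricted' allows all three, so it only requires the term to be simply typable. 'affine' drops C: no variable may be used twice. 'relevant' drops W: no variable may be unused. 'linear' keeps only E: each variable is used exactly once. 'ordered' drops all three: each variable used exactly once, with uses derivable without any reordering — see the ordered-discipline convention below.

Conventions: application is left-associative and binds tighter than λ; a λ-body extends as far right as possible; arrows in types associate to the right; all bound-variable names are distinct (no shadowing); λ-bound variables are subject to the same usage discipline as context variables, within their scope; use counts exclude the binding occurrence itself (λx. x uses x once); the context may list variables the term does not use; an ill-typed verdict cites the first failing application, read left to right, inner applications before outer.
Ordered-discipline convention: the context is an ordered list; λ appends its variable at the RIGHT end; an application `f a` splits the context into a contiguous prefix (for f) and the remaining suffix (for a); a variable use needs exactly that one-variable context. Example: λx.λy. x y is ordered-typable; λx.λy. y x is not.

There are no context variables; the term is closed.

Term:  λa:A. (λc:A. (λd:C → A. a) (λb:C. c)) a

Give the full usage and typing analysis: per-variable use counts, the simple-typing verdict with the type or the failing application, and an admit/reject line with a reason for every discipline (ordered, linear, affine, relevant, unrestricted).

use counts: a (λ-bound): 2×; c (λ-bound): 1×; d (λ-bound): 0×; b (λ-bound): 0×
order of uses: a, c, a
typing: well-typed — term : A → A
ordered ✗ (a ×2 used more than once (contraction); needs weakening: d, b unused)
linear ✗ (a ×2 used more than once (contraction); needs weakening: d, b unused)
affine ✗ (a ×2 used more than once (contraction))
relevant ✗ (needs weakening: d, b unused)
unrestricted ✓ (typability at A → A is all that's needed)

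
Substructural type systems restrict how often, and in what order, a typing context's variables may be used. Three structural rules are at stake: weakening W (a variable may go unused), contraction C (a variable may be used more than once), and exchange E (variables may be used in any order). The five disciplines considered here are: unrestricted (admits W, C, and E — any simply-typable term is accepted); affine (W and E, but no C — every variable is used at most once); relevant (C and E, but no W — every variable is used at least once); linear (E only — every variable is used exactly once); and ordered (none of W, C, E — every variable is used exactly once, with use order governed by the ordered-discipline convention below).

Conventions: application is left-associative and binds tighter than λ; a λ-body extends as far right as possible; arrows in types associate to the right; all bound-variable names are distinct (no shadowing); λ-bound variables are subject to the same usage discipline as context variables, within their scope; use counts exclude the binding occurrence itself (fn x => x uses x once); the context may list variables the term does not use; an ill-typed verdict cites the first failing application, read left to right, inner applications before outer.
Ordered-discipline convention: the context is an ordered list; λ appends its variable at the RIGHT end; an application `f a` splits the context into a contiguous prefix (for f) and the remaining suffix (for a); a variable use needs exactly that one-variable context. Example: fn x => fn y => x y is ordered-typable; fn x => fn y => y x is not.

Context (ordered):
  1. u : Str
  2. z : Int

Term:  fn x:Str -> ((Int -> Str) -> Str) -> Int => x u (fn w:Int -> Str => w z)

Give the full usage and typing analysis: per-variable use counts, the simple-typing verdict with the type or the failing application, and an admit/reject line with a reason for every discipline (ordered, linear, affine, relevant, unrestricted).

usage: u: 1; z: 1; x (bound): 1; w (bound): 1
left-to-right use order: x, u, w, z
typing: well-typed at (Str -> ((Int -> Str) -> Str) -> Int) -> Int
ordered: ✗, no ordered split (uses run x, u, w, z)
linear: ✓, each of u, z, x, w used exactly once
affine: ✓, no duplicate uses among u, z, x, w
relevant: ✓, none of u, z, x, w goes unused
unrestricted: ✓, type-checks ((Str -> ((Int -> Str) -> Str) -> Int) -> Int) and nothing is barred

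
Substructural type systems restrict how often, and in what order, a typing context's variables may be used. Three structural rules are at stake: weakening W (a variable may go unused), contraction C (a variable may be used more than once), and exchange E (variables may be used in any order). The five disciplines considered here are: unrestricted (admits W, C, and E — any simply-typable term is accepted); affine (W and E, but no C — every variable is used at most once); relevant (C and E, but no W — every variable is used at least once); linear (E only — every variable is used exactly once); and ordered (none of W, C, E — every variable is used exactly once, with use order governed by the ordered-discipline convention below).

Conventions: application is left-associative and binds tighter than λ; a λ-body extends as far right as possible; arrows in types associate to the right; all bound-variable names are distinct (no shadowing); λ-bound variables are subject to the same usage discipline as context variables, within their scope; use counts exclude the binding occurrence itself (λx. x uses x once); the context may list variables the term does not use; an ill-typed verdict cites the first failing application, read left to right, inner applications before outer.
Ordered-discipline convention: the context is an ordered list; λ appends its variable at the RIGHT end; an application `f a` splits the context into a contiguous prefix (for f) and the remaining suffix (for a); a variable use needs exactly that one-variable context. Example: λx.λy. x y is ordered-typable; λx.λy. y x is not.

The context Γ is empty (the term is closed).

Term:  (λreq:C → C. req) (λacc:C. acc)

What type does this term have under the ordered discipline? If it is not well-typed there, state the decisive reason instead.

term : C → C
counts: req (bound): 1×, acc (bound): 1×
order of uses: req, acc
typing: well-typed at C → C
across the five disciplines: ordered ✓, linear ✓, affine ✓, relevant ✓, unrestricted ✓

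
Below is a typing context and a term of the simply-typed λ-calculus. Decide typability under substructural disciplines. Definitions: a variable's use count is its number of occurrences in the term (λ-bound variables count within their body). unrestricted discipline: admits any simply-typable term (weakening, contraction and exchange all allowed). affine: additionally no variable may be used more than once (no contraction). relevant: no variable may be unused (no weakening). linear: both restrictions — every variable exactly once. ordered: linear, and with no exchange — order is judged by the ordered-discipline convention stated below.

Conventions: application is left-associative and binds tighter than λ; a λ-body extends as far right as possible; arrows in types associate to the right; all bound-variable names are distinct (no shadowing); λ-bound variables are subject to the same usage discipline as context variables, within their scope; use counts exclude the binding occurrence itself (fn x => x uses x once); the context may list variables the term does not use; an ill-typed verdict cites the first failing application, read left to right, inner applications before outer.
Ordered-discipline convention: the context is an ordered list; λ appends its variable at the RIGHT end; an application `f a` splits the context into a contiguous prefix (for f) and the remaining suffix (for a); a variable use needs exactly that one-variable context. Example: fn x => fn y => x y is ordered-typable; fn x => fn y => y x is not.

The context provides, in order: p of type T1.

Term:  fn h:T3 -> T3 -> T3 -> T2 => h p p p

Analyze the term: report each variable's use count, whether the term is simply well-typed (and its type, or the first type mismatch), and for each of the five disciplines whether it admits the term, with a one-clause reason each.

counts: p: 3×; h [bound]: 1×
left-to-right use order: h, p, p, p
typing: ill-typed: a function awaiting T3 gets T1
ordered: ✗, the type mismatch rejects it
linear: ✗, not simply typable
affine: ✗, fails simple typing
relevant: ✗, a type mismatch blocks all five
unrestricted: ✗, the type mismatch rejects it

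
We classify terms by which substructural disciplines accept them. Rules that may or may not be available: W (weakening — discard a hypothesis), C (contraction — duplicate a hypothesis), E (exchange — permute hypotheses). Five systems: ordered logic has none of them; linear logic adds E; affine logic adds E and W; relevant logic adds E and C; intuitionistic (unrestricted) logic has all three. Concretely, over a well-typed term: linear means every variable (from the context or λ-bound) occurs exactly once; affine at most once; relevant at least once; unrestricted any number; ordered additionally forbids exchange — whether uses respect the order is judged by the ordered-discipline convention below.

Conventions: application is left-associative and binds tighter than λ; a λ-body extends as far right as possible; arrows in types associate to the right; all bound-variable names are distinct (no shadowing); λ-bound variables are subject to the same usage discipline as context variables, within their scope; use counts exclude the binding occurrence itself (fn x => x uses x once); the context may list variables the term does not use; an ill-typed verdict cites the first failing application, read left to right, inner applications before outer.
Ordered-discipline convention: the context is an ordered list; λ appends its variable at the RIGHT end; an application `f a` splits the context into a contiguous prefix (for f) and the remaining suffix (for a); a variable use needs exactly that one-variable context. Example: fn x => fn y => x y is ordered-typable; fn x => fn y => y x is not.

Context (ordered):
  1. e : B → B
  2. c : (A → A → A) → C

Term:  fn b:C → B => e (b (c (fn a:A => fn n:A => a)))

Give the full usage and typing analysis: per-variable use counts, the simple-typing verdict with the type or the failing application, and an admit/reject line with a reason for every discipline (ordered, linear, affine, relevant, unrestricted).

counts: e=1; c=1; b [bound]=1; a [bound]=1; n [bound]=0
use order (left to right): e, b, c, a
typing: well-typed at (C → B) → B
ordered: ✗ — needs weakening: n unused
linear: ✗ — needs weakening: n unused
affine: ✓ — e, c, b, a, n: no repeats, contraction unneeded
relevant: ✗ — needs weakening: n unused
unrestricted: ✓ — typability at (C → B) → B is all that's needed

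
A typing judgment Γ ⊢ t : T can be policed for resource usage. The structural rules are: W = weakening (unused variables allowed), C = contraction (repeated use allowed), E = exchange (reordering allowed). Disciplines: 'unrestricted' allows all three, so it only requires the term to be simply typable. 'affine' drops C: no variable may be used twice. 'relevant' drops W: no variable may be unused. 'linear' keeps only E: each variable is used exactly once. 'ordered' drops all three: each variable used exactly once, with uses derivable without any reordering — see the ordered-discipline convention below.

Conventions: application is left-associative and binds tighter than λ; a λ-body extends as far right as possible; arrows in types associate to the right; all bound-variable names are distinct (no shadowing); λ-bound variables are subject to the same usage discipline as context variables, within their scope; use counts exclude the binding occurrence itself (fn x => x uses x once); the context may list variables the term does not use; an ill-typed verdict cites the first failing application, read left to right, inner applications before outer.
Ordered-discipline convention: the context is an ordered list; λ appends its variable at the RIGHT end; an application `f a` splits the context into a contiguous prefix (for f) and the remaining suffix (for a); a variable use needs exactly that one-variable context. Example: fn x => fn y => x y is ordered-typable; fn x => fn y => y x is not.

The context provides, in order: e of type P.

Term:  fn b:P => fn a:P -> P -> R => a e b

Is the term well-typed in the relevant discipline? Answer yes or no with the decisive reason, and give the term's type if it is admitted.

yes — e, b, a: all used, weakening unneeded; term : P -> (P -> P -> R) -> R
variable uses: e: 1×; b (λ-bound): 1×; a (λ-bound): 1×
uses in reading order: a, e, b
typing: the term checks, with type P -> (P -> P -> R) -> R
per-discipline verdicts: ordered ✗ · linear ✓ · affine ✓ · relevant ✓ · unrestricted ✓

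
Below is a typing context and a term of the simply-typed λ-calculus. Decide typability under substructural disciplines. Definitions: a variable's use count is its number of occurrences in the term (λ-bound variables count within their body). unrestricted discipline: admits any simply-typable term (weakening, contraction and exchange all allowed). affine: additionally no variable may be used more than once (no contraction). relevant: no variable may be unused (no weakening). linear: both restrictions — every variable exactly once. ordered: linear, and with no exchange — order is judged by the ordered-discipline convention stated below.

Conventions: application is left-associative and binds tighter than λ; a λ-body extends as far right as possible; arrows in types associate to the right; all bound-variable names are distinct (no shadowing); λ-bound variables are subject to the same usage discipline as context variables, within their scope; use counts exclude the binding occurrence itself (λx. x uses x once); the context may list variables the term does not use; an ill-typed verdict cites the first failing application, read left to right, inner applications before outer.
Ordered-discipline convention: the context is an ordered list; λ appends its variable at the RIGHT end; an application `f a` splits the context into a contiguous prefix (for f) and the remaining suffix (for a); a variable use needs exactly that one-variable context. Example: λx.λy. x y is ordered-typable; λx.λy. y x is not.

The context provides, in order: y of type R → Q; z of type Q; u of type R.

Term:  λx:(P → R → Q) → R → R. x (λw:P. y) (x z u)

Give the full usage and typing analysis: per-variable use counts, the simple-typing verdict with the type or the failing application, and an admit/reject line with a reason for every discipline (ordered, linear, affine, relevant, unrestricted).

variable uses: y ×1; z ×1; u ×1; x (bound) ×2; w (bound) ×0
order of uses: x, y, x, z, u
typing: ill-typed: a function awaiting P → R → Q gets Q
ordered ✗ (not simply typable)
linear ✗ (fails simple typing)
affine ✗ (a type mismatch blocks all five)
relevant ✗ (the type mismatch rejects it)
unrestricted ✗ (not simply typable)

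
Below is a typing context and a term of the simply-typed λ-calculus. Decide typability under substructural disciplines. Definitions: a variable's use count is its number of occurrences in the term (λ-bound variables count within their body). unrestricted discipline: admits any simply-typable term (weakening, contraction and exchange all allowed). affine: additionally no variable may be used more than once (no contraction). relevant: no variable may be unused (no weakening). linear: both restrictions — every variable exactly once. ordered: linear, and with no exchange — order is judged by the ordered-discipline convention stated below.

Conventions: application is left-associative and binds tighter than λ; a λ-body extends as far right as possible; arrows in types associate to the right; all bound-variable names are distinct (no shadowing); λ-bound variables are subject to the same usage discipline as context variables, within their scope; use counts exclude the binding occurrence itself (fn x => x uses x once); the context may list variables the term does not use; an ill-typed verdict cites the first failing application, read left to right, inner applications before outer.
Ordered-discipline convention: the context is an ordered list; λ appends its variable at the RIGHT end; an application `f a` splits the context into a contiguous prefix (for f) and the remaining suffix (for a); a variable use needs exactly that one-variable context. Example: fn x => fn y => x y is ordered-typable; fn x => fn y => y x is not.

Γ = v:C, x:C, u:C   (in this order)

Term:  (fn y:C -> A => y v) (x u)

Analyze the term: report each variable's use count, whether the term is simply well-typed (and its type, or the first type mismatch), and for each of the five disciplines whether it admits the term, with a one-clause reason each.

use counts: v ×1; x ×1; u ×1; y (bound) ×1
uses in reading order: y, v, x, u
typing: ill-typed: non-arrow in function slot: C
ordered ✗ (not simply typable)
linear ✗ (fails simple typing)
affine ✗ (a type mismatch blocks all five)
relevant ✗ (the type mismatch rejects it)
unrestricted ✗ (not simply typable)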